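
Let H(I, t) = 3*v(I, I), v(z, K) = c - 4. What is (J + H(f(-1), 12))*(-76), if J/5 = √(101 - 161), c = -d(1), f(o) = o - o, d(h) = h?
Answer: 1140 - 760*I*√15 ≈ 1140.0 - 2943.5*I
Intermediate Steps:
f(o) = 0
c = -1 (c = -1*1 = -1)
J = 10*I*√15 (J = 5*√(101 - 161) = 5*√(-60) = 5*(2*I*√15) = 10*I*√15 ≈ 38.73*I)
v(z, K) = -5 (v(z, K) = -1 - 4 = -5)
H(I, t) = -15 (H(I, t) = 3*(-5) = -15)
(J + H(f(-1), 12))*(-76) = (10*I*√15 - 15)*(-76) = (-15 + 10*I*√15)*(-76) = 1140 - 760*I*√15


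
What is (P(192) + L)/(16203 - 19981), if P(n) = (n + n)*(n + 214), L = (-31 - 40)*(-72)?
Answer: -80508/1889 ≈ -42.619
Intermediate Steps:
L = 5112 (L = -71*(-72) = 5112)
P(n) = 2*n*(214 + n) (P(n) = (2*n)*(214 + n) = 2*n*(214 + n))
(P(192) + L)/(16203 - 19981) = (2*192*(214 + 192) + 5112)/(16203 - 19981) = (2*192*406 + 5112)/(-3778) = (155904 + 5112)*(-1/3778) = 161016*(-1/3778) = -80508/1889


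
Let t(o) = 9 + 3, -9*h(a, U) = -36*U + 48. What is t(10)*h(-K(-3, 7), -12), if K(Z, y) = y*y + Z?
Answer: -640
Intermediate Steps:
K(Z, y) = Z + y² (K(Z, y) = y² + Z = Z + y²)
h(a, U) = -16/3 + 4*U (h(a, U) = -(-36*U + 48)/9 = -(48 - 36*U)/9 = -16/3 + 4*U)
t(o) = 12
t(10)*h(-K(-3, 7), -12) = 12*(-16/3 + 4*(-12)) = 12*(-16/3 - 48) = 12*(-160/3) = -640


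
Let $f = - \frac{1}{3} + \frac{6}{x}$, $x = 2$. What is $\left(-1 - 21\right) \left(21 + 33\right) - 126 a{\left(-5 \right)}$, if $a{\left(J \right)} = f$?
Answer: $-1524$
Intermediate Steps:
$f = \frac{8}{3}$ ($f = - \frac{1}{3} + \frac{6}{2} = \left(-1\right) \frac{1}{3} + 6 \cdot \frac{1}{2} = - \frac{1}{3} + 3 = \frac{8}{3} \approx 2.6667$)
$a{\left(J \right)} = \frac{8}{3}$
$\left(-1 - 21\right) \left(21 + 33\right) - 126 a{\left(-5 \right)} = \left(-1 - 21\right) \left(21 + 33\right) - 336 = \left(-22\right) 54 - 336 = -1188 - 336 = -1524$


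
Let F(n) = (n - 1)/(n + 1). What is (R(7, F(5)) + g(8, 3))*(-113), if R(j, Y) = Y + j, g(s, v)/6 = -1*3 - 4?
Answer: 11639/3 ≈ 3879.7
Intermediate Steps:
F(n) = (-1 + n)/(1 + n)
g(s, v) = -42 (g(s, v) = 6*(-1*3 - 4) = 6*(-3 - 4) = 6*(-7) = -42)
(R(7, F(5)) + g(8, 3))*(-113) = (((-1 + 5)/(1 + 5) + 7) - 42)*(-113) = ((4/6 + 7) - 42)*(-113) = (((⅙)*4 + 7) - 42)*(-113) = ((⅔ + 7) - 42)*(-113) = (23/3 - 42)*(-113) = -103/3*(-113) = 11639/3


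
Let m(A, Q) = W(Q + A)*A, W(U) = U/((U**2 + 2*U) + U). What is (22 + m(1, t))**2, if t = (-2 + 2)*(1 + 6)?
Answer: 7921/16 ≈ 495.06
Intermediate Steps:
t = 0 (t = 0*7 = 0)
W(U) = U/(U**2 + 3*U)
m(A, Q) = A/(3 + A + Q) (m(A, Q) = A/(3 + (Q + A)) = A/(3 + (A + Q)) = A/(3 + A + Q))
(22 + m(1, t))**2 = (22 + 1/(3 + 1 + 0))**2 = (22 + 1/4)**2 = (89/4)**2 = 7921/16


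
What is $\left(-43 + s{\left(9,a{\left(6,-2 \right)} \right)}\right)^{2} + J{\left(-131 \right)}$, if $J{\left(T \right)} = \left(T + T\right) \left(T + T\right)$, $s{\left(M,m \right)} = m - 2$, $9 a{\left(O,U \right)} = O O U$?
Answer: $71453$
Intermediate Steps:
$a{\left(O,U \right)} = \frac{U O^{2}}{9}$ ($a{\left(O,U \right)} = \frac{O O U}{9} = \frac{O^{2} U}{9} = \frac{U O^{2}}{9}$)
$s{\left(M,m \right)} = -2 + m$
$J{\left(T \right)} = 4 T^{2}$ ($J{\left(T \right)} = 2 T 2 T = 4 T^{2}$)
$\left(-43 + s{\left(9,a{\left(6,-2 \right)} \right)}\right)^{2} + J{\left(-131 \right)} = \left(-43 + \left(-2 + \frac{1}{9} \left(-2\right) 6^{2}\right)\right)^{2} + 4 \left(-131\right)^{2} = \left(-43 + \left(-2 + \frac{1}{9} \left(-2\right) 36\right)\right)^{2} + 4 \cdot 17161 = \left(-43 - 10\right)^{2} + 68644 = \left(-53\right)^{2} + 68644 = 2809 + 68644 = 71453$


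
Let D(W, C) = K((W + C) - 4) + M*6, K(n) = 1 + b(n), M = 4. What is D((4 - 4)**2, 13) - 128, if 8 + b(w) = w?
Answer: -102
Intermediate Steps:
b(w) = -8 + w
K(n) = -7 + n (K(n) = 1 + (-8 + n) = -7 + n)
D(W, C) = 13 + C + W (D(W, C) = (-7 + ((W + C) - 4)) + 4*6 = (-7 + ((C + W) - 4)) + 24 = (-7 + (-4 + C + W)) + 24 = (-11 + C + W) + 24 = 13 + C + W)
D((4 - 4)**2, 13) - 128 = (13 + 13 + (4 - 4)**2) - 128 = (13 + 13 + 0**2) - 128 = (13 + 13 + 0) - 128 = 26 - 128 = -102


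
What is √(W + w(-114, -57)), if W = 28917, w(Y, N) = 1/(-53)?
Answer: 10*√812278/53 ≈ 170.05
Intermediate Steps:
w(Y, N) = -1/53
√(W + w(-114, -57)) = √(28917 - 1/53) = √(1532600/53) = 10*√812278/53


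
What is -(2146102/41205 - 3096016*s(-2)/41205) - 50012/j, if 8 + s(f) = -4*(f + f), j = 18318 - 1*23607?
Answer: 989501138/1771815 ≈ 558.47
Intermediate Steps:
j = -5289 (j = 18318 - 23607 = -5289)
s(f) = -8 - 8*f (s(f) = -8 - 4*(f + f) = -8 - 8*f)
-(2146102/41205 - 3096016*s(-2)/41205) - 50012/j = -35182/(41205/((-8 - 8*(-2))*(-88) + 61)) - 50012/(-5289) = -35182/(41205/((-8 + 16)*(-88) + 61)) - 50012*(-1/5289) = -35182/(41205/(8*(-88) + 61)) + 50012/5289 = -35182/(41205/(-704 + 61)) + 50012/5289 = -35182/(41205/(-643)) + 50012/5289 = -35182/(41205*(-1/643)) + 50012/5289 = -35182/(-41205/643) + 50012/5289 = -35182*(-643/41205) + 50012/5289 = 22622026/41205 + 50012/5289 = 989501138/1771815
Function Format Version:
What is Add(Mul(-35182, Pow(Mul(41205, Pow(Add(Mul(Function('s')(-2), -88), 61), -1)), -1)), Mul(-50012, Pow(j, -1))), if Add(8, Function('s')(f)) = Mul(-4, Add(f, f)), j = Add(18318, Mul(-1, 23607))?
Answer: Rational(989501138, 1771815) ≈ 558.47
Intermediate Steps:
j = -5289 (j = Add(18318, -23607) = -5289)
Function('s')(f) = Add(-8, Mul(-8, f)) (Function('s')(f) = Add(-8, Mul(-4, Add(f, f))) = Add(-8, Mul(-4, Mul(2, f))) = Add(-8, Mul(-8, f)))
Add(Mul(-35182, Pow(Mul(41205, Pow(Add(Mul(Function('s')(-2), -88), 61), -1)), -1)), Mul(-50012, Pow(j, -1))) = Add(Mul(-35182, Pow(Mul(41205, Pow(Add(Mul(Add(-8, Mul(-8, -2)), -88), 61), -1)), -1)), Mul(-50012, Pow(-5289, -1))) = Add(Mul(-35182, Pow(Mul(41205, Pow(Add(Mul(Add(-8, 16), -88), 61), -1)), -1)), Mul(-50012, Rational(-1, 5289))) = Add(Mul(-35182, Pow(Mul(41205, Pow(Add(Mul(8, -88), 61), -1)), -1)), Rational(50012, 5289)) = Add(Mul(-35182, Pow(Mul(41205, Pow(Add(-704, 61), -1)), -1)), Rational(50012, 5289)) = Add(Mul(-35182, Pow(Mul(41205, Pow(-643, -1)), -1)), Rational(50012, 5289)) = Add(Mul(-35182, Pow(Mul(41205, Rational(-1, 643)), -1)), Rational(50012, 5289)) = Add(Mul(-35182, Pow(Rational(-41205, 643), -1)), Rational(50012, 5289)) = Add(Mul(-35182, Rational(-643, 41205)), Rational(50012, 5289)) = Add(Rational(22622026, 41205), Rational(50012, 5289)) = Rational(989501138, 1771815)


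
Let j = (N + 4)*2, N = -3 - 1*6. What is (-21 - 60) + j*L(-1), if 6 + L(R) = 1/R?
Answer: -11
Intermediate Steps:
N = -9 (N = -3 - 6 = -9)
j = -10 (j = (-9 + 4)*2 = -5*2 = -10)
L(R) = -6 + 1/R
(-21 - 60) + j*L(-1) = (-21 - 60) - 10*(-6 + 1/(-1)) = -81 - 10*(-6 - 1) = -81 - 10*(-7) = -81 + 70 = -11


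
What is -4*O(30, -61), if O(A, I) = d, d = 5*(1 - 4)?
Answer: 60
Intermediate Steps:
d = -15 (d = 5*(-3) = -15)
O(A, I) = -15
-4*O(30, -61) = -4*(-15) = 60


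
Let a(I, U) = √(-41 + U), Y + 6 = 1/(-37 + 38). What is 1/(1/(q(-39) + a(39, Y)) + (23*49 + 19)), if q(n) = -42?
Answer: 2074218/2377005697 + I*√46/2377005697 ≈ 0.00087262 + 2.8533e-9*I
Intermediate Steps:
Y = -5 (Y = -6 + 1/(-37 + 38) = -6 + 1/1 = -6 + 1 = -5)
1/(1/(q(-39) + a(39, Y)) + (23*49 + 19)) = 1/(1/(-42 + √(-41 - 5)) + (23*49 + 19)) = 1/(1/(-42 + √(-46)) + (1127 + 19)) = 1/(1/(-42 + I*√46) + 1146) = 1/(1146 + 1/(-42 + I*√46))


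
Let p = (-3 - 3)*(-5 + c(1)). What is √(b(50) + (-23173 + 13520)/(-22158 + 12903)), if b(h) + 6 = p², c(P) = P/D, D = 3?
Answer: √66728947965/9255 ≈ 27.911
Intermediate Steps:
c(P) = P/3
p = 28 (p = (-3 - 3)*(-5 + (⅓)*1) = -6*(-5 + ⅓) = -6*(-14/3) = 28)
b(h) = 778 (b(h) = -6 + 28² = -6 + 784 = 778)
√(b(50) + (-23173 + 13520)/(-22158 + 12903)) = √(778 + (-23173 + 13520)/(-22158 + 12903)) = √(778 - 9653/(-9255)) = √(778 - 9653*(-1/9255)) = √(778 + 9653/9255) = √(7210043/9255) = √66728947965/9255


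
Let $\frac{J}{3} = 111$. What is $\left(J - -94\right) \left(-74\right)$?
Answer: $-31598$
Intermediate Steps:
$J = 333$ ($J = 3 \cdot 111 = 333$)
$\left(J - -94\right) \left(-74\right) = \left(333 - -94\right) \left(-74\right) = \left(333 + 94\right) \left(-74\right) = 427 \left(-74\right) = -31598$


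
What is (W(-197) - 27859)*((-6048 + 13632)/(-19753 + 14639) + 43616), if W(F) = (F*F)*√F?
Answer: -3106900312880/2557 + 4328069716880*I*√197/2557 ≈ -1.2151e+9 + 2.3757e+10*I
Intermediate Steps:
W(F) = F^(5/2) (W(F) = F²*√F = F^(5/2))
(W(-197) - 27859)*((-6048 + 13632)/(-19753 + 14639) + 43616) = ((-197)^(5/2) - 27859)*((-6048 + 13632)/(-19753 + 14639) + 43616) = (38809*I*√197 - 27859)*(7584/(-5114) + 43616) = (-27859 + 38809*I*√197)*(7584*(-1/5114) + 43616) = (-27859 + 38809*I*√197)*(-3792/2557 + 43616) = (-27859 + 38809*I*√197)*(111522320/2557) = -3106900312880/2557 + 4328069716880*I*√197/2557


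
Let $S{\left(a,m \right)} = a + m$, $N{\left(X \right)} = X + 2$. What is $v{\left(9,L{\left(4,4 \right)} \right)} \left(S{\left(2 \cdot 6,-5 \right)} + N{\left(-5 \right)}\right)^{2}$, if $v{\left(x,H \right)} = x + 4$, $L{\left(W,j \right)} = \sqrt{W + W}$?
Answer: $208$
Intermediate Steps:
$L{\left(W,j \right)} = \sqrt{2} \sqrt{W}$ ($L{\left(W,j \right)} = \sqrt{2 W} = \sqrt{2} \sqrt{W}$)
$v{\left(x,H \right)} = 4 + x$
$N{\left(X \right)} = 2 + X$
$v{\left(9,L{\left(4,4 \right)} \right)} \left(S{\left(2 \cdot 6,-5 \right)} + N{\left(-5 \right)}\right)^{2} = \left(4 + 9\right) \left(\left(2 \cdot 6 - 5\right) + \left(2 - 5\right)\right)^{2} = 13 \left(\left(12 - 5\right) - 3\right)^{2} = 13 \left(7 - 3\right)^{2} = 13 \cdot 4^{2} = 13 \cdot 16 = 208$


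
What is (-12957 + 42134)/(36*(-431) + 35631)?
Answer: 29177/20115 ≈ 1.4505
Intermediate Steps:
(-12957 + 42134)/(36*(-431) + 35631) = 29177/(-15516 + 35631) = 29177/20115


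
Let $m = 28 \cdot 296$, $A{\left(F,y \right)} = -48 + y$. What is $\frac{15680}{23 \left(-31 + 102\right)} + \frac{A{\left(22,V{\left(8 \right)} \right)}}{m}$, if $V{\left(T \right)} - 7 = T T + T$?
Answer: $\frac{130006463}{13534304} \approx 9.6057$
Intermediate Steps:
$V{\left(T \right)} = 7 + T + T^{2}$ ($V{\left(T \right)} = 7 + \left(T T + T\right) = 7 + \left(T^{2} + T\right) = 7 + \left(T + T^{2}\right) = 7 + T + T^{2}$)
$m = 8288$
$\frac{15680}{23 \left(-31 + 102\right)} + \frac{A{\left(22,V{\left(8 \right)} \right)}}{m} = \frac{15680}{23 \left(-31 + 102\right)} + \frac{-48 + \left(7 + 8 + 8^{2}\right)}{8288} = \frac{15680}{23 \cdot 71} + \left(-48 + \left(7 + 8 + 64\right)\right) \frac{1}{8288} = \frac{15680}{1633} + \left(-48 + 79\right) \frac{1}{8288} = 15680 \cdot \frac{1}{1633} + 31 \cdot \frac{1}{8288} = \frac{15680}{1633} + \frac{31}{8288} = \frac{130006463}{13534304}$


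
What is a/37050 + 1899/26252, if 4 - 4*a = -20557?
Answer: 205299793/972636600 ≈ 0.21108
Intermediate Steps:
a = 20561/4 (a = 1 - ¼*(-20557) = 1 + 20557/4 = 20561/4 ≈ 5140.3)
a/37050 + 1899/26252 = (20561/4)/37050 + 1899/26252 = (20561/4)*(1/37050) + 1899*(1/26252) = 20561/148200 + 1899/26252 = 205299793/972636600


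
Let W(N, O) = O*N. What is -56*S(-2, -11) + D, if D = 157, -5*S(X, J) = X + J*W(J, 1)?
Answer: 7449/5 ≈ 1489.8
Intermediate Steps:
W(N, O) = N*O
S(X, J) = -X/5 - J²/5 (S(X, J) = -(X + J*(J*1))/5 = -(X + J*J)/5 = -(X + J²)/5 = -X/5 - J²/5)
-56*S(-2, -11) + D = -56*(-⅕*(-2) - ⅕*(-11)²) + 157 = -56*(⅖ - ⅕*121) + 157 = -56*(⅖ - 121/5) + 157 = -56*(-119/5) + 157 = 6664/5 + 157 = 7449/5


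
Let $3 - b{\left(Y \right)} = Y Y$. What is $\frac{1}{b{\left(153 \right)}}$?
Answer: $- \frac{1}{23406} \approx -4.2724 \cdot 10^{-5}$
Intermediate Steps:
$b{\left(Y \right)} = 3 - Y^{2}$ ($b{\left(Y \right)} = 3 - Y Y = 3 - Y^{2}$)
$\frac{1}{b{\left(153 \right)}} = \frac{1}{3 - 153^{2}} = \frac{1}{3 - 23409} = \frac{1}{-23406} = - \frac{1}{23406}$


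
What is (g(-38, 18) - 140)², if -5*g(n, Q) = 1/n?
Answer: 707506801/36100 ≈ 19599.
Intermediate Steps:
g(n, Q) = -1/(5*n)
(g(-38, 18) - 140)² = (-⅕/(-38) - 140)² = (-⅕*(-1/38) - 140)² = (1/190 - 140)² = (-26599/190)² = 707506801/36100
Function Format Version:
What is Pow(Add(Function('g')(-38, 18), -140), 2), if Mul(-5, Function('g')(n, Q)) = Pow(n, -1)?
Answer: Rational(707506801, 36100) ≈ 19599.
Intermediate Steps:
Function('g')(n, Q) = Mul(Rational(-1, 5), Pow(n, -1))
Pow(Add(Function('g')(-38, 18), -140), 2) = Pow(Add(Mul(Rational(-1, 5), Pow(-38, -1)), -140), 2) = Pow(Add(Mul(Rational(-1, 5), Rational(-1, 38)), -140), 2) = Pow(Add(Rational(1, 190), -140), 2) = Pow(Rational(-26599, 190), 2) = Rational(707506801, 36100)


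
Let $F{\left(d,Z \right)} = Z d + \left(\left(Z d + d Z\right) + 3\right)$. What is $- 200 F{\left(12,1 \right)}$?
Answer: $-7800$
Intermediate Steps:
$F{\left(d,Z \right)} = 3 + 3 Z d$ ($F{\left(d,Z \right)} = Z d + \left(\left(Z d + Z d\right) + 3\right) = Z d + \left(2 Z d + 3\right) = Z d + \left(3 + 2 Z d\right) = 3 + 3 Z d$)
$- 200 F{\left(12,1 \right)} = - 200 \left(3 + 3 \cdot 1 \cdot 12\right) = - 200 \left(3 + 36\right) = \left(-200\right) 39 = -7800$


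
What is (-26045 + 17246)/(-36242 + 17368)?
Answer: 8799/18874 ≈ 0.46620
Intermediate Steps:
(-26045 + 17246)/(-36242 + 17368) = -8799/(-18874) = -8799*(-1/18874) = 8799/18874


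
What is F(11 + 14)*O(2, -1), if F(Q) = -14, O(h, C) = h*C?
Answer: 28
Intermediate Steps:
O(h, C) = C*h
F(11 + 14)*O(2, -1) = -(-14)*2 = -14*(-2) = 28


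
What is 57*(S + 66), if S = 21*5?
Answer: 9747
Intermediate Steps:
S = 105
57*(S + 66) = 57*(105 + 66) = 57*171 = 9747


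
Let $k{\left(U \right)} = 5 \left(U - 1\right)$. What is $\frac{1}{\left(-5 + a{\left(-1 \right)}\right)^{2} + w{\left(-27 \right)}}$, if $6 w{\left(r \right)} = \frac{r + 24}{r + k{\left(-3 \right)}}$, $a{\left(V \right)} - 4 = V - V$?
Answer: $\frac{94}{95} \approx 0.98947$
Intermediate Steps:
$k{\left(U \right)} = -5 + 5 U$ ($k{\left(U \right)} = 5 \left(-1 + U\right) = -5 + 5 U$)
$a{\left(V \right)} = 4$ ($a{\left(V \right)} = 4 + \left(V - V\right) = 4 + 0 = 4$)
$w{\left(r \right)} = \frac{24 + r}{6 \left(-20 + r\right)}$ ($w{\left(r \right)} = \frac{\left(r + 24\right) \frac{1}{r + \left(-5 + 5 \left(-3\right)\right)}}{6} = \frac{\left(24 + r\right) \frac{1}{r - 20}}{6} = \frac{\left(24 + r\right) \frac{1}{-20 + r}}{6} = \frac{\frac{1}{-20 + r} \left(24 + r\right)}{6} = \frac{24 + r}{6 \left(-20 + r\right)}$)
$\frac{1}{\left(-5 + a{\left(-1 \right)}\right)^{2} + w{\left(-27 \right)}} = \frac{1}{\left(-5 + 4\right)^{2} + \frac{24 - 27}{6 \left(-20 - 27\right)}} = \frac{1}{\left(-1\right)^{2} + \frac{1}{6} \frac{1}{-47} \left(-3\right)} = \frac{1}{1 + \frac{1}{6} \left(- \frac{1}{47}\right) \left(-3\right)} = \frac{1}{1 + \frac{1}{94}} = \frac{1}{\frac{95}{94}} = \frac{94}{95}$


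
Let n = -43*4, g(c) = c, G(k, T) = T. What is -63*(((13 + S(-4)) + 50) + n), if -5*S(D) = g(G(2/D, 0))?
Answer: 6867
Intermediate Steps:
S(D) = 0 (S(D) = -⅕*0 = 0)
n = -172
-63*(((13 + S(-4)) + 50) + n) = -63*(((13 + 0) + 50) - 172) = -63*((13 + 50) - 172) = -63*(63 - 172) = -63*(-109) = 6867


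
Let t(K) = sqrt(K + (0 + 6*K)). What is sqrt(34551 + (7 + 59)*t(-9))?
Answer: 3*sqrt(3839 + 22*I*sqrt(7)) ≈ 185.88 + 1.4091*I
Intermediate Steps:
t(K) = sqrt(7)*sqrt(K) (t(K) = sqrt(K + 6*K) = sqrt(7*K) = sqrt(7)*sqrt(K))
sqrt(34551 + (7 + 59)*t(-9)) = sqrt(34551 + (7 + 59)*(sqrt(7)*sqrt(-9))) = sqrt(34551 + 66*(sqrt(7)*(3*I))) = sqrt(34551 + 66*(3*I*sqrt(7))) = sqrt(34551 + 198*I*sqrt(7))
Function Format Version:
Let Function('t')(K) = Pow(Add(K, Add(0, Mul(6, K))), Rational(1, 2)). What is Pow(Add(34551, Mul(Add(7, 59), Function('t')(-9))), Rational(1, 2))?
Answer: Mul(3, Pow(Add(3839, Mul(22, I, Pow(7, Rational(1, 2)))), Rational(1, 2))) ≈ Add(185.88, Mul(1.4091, I))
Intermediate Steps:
Function('t')(K) = Mul(Pow(7, Rational(1, 2)), Pow(K, Rational(1, 2))) (Function('t')(K) = Pow(Add(K, Mul(6, K)), Rational(1, 2)) = Pow(Mul(7, K), Rational(1, 2)) = Mul(Pow(7, Rational(1, 2)), Pow(K, Rational(1, 2))))
Pow(Add(34551, Mul(Add(7, 59), Function('t')(-9))), Rational(1, 2)) = Pow(Add(34551, Mul(Add(7, 59), Mul(Pow(7, Rational(1, 2)), Pow(-9, Rational(1, 2))))), Rational(1, 2)) = Pow(Add(34551, Mul(66, Mul(Pow(7, Rational(1, 2)), Mul(3, I)))), Rational(1, 2)) = Pow(Add(34551, Mul(66, Mul(3, I, Pow(7, Rational(1, 2))))), Rational(1, 2)) = Pow(Add(34551, Mul(198, I, Pow(7, Rational(1, 2)))), Rational(1, 2))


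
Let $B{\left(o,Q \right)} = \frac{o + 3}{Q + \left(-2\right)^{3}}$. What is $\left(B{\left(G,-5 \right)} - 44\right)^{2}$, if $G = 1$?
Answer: $\frac{331776}{169} \approx 1963.2$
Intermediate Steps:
$B{\left(o,Q \right)} = \frac{3 + o}{-8 + Q}$ ($B{\left(o,Q \right)} = \frac{3 + o}{Q - 8} = \frac{3 + o}{-8 + Q}$)
$\left(B{\left(G,-5 \right)} - 44\right)^{2} = \left(\frac{3 + 1}{-8 - 5} - 44\right)^{2} = \left(\frac{1}{-13} \cdot 4 - 44\right)^{2} = \left(\left(- \frac{1}{13}\right) 4 - 44\right)^{2} = \left(- \frac{4}{13} - 44\right)^{2} = \left(- \frac{576}{13}\right)^{2} = \frac{331776}{169}$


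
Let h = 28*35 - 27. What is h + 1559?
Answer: 2512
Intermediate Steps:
h = 953 (h = 980 - 27 = 953)
h + 1559 = 953 + 1559 = 2512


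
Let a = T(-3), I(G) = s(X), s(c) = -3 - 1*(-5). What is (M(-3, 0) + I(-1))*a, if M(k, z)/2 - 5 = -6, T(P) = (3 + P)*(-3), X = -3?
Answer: 0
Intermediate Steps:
s(c) = 2 (s(c) = -3 + 5 = 2)
I(G) = 2
T(P) = -9 - 3*P
a = 0 (a = -9 - 3*(-3) = -9 + 9 = 0)
M(k, z) = -2 (M(k, z) = 10 + 2*(-6) = 10 - 12 = -2)
(M(-3, 0) + I(-1))*a = (-2 + 2)*0 = 0*0 = 0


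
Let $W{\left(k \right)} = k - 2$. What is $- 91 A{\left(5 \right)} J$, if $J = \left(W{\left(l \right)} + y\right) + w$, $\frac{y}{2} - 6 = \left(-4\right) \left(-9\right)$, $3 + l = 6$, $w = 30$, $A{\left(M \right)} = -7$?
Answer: $73255$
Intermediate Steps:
$l = 3$ ($l = -3 + 6 = 3$)
$W{\left(k \right)} = -2 + k$
$y = 84$ ($y = 12 + 2 \left(\left(-4\right) \left(-9\right)\right) = 12 + 2 \cdot 36 = 12 + 72 = 84$)
$J = 115$ ($J = \left(\left(-2 + 3\right) + 84\right) + 30 = \left(1 + 84\right) + 30 = 85 + 30 = 115$)
$- 91 A{\left(5 \right)} J = \left(-91\right) \left(-7\right) 115 = 637 \cdot 115 = 73255$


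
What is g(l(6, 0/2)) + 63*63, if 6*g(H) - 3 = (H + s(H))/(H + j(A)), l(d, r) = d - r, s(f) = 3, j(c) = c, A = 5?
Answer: 43666/11 ≈ 3969.6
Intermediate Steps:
g(H) = 1/2 + (3 + H)/(6*(5 + H)) (g(H) = 1/2 + ((H + 3)/(H + 5))/6 = 1/2 + ((3 + H)/(5 + H))/6 = 1/2 + (3 + H)/(6*(5 + H)))
g(l(6, 0/2)) + 63*63 = (9 + 2*(6 - 0/2))/(3*(5 + (6 - 0/2))) + 63*63 = (9 + 2*(6 - 0/2))/(3*(5 + (6 - 0/2))) + 3969 = (9 + 2*(6 - 1*0))/(3*(5 + (6 - 1*0))) + 3969 = (9 + 2*(6 + 0))/(3*(5 + (6 + 0))) + 3969 = (9 + 2*6)/(3*(5 + 6)) + 3969 = (1/3)*(9 + 12)/11 + 3969 = (1/3)*(1/11)*21 + 3969 = 7/11 + 3969 = 43666/11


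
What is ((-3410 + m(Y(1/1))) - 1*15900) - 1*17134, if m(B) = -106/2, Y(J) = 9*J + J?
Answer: -36497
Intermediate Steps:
Y(J) = 10*J
m(B) = -53 (m(B) = -106*1/2 = -53)
((-3410 + m(Y(1/1))) - 1*15900) - 1*17134 = ((-3410 - 53) - 1*15900) - 1*17134 = (-3463 - 15900) - 17134 = -19363 - 17134 = -36497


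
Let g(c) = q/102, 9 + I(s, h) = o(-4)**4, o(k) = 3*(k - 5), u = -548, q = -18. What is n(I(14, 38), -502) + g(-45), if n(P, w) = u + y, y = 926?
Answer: 6423/17 ≈ 377.82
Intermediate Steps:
o(k) = -15 + 3*k (o(k) = 3*(-5 + k) = -15 + 3*k)
I(s, h) = 531432 (I(s, h) = -9 + (-15 + 3*(-4))**4 = -9 + (-15 - 12)**4 = -9 + (-27)**4 = -9 + 531441 = 531432)
n(P, w) = 378 (n(P, w) = -548 + 926 = 378)
g(c) = -3/17 (g(c) = -18/102 = -18*1/102 = -3/17)
n(I(14, 38), -502) + g(-45) = 378 - 3/17 = 6423/17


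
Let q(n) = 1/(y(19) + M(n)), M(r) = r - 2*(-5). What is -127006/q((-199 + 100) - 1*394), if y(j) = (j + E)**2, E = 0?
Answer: 15494732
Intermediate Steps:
M(r) = 10 + r (M(r) = r + 10 = 10 + r)
y(j) = j**2 (y(j) = (j + 0)**2 = j**2)
q(n) = 1/(371 + n) (q(n) = 1/(19**2 + (10 + n)) = 1/(361 + (10 + n)) = 1/(371 + n))
-127006/q((-199 + 100) - 1*394) = -(-2921138 + 127006*(-199 + 100)) = -127006/(1/(371 + (-99 - 394))) = -127006/(1/(371 - 493)) = -127006/(1/(-122)) = -127006/(-1/122) = -127006*(-122) = 15494732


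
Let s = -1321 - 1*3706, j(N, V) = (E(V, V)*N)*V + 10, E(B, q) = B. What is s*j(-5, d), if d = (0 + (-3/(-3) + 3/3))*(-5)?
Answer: 2463230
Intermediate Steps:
d = -10 (d = (0 + (-3*(-⅓) + 3*(⅓)))*(-5) = (0 + (1 + 1))*(-5) = (0 + 2)*(-5) = 2*(-5) = -10)
j(N, V) = 10 + N*V² (j(N, V) = (V*N)*V + 10 = (N*V)*V + 10 = N*V² + 10 = 10 + N*V²)
s = -5027 (s = -1321 - 3706 = -5027)
s*j(-5, d) = -5027*(10 - 5*(-10)²) = -5027*(10 - 5*100) = -5027*(10 - 500) = -5027*(-490) = 2463230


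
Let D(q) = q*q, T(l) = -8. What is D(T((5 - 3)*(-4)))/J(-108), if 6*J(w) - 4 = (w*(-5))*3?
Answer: 48/203 ≈ 0.23645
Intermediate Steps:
D(q) = q²
J(w) = ⅔ - 5*w/2 (J(w) = ⅔ + ((w*(-5))*3)/6 = ⅔ + (-5*w*3)/6 = ⅔ + (-15*w)/6 = ⅔ - 5*w/2)
D(T((5 - 3)*(-4)))/J(-108) = (-8)²/(⅔ - 5/2*(-108)) = 64/(⅔ + 270) = 64/(812/3) = 64*(3/812) = 48/203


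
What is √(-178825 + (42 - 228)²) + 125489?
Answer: 125489 + I*√144229 ≈ 1.2549e+5 + 379.77*I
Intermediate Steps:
√(-178825 + (42 - 228)²) + 125489 = √(-178825 + (-186)²) + 125489 = √(-178825 + 34596) + 125489 = √(-144229) + 125489 = I*√144229 + 125489 = 125489 + I*√144229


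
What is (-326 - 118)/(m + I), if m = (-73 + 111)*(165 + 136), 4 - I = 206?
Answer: -111/2809 ≈ -0.039516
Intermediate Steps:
I = -202 (I = 4 - 1*206 = 4 - 206 = -202)
m = 11438 (m = 38*301 = 11438)
(-326 - 118)/(m + I) = (-326 - 118)/(11438 - 202) = -444/11236 = -444*1/11236 = -111/2809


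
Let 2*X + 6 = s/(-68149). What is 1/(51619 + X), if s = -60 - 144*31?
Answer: 68149/3517581046 ≈ 1.9374e-5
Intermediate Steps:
s = -4524 (s = -60 - 4464 = -4524)
X = -202185/68149 (X = -3 + (-4524/(-68149))/2 = -3 + (-4524*(-1/68149))/2 = -3 + (½)*(4524/68149) = -3 + 2262/68149 = -202185/68149 ≈ -2.9668)
1/(51619 + X) = 1/(51619 - 202185/68149) = 1/(3517581046/68149) = 68149/3517581046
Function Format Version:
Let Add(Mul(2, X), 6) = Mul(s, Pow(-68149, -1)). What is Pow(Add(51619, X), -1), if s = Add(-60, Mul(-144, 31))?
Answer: Rational(68149, 3517581046) ≈ 1.9374e-5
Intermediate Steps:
s = -4524 (s = Add(-60, -4464) = -4524)
X = Rational(-202185, 68149) (X = Add(-3, Mul(Rational(1, 2), Mul(-4524, Pow(-68149, -1)))) = Add(-3, Mul(Rational(1, 2), Mul(-4524, Rational(-1, 68149)))) = Add(-3, Mul(Rational(1, 2), Rational(4524, 68149))) = Add(-3, Rational(2262, 68149)) = Rational(-202185, 68149) ≈ -2.9668)
Pow(Add(51619, X), -1) = Pow(Add(51619, Rational(-202185, 68149)), -1) = Pow(Rational(3517581046, 68149), -1) = Rational(68149, 3517581046)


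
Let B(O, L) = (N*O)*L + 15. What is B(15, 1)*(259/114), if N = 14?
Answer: 19425/38 ≈ 511.18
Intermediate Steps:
B(O, L) = 15 + 14*L*O (B(O, L) = (14*O)*L + 15 = 14*L*O + 15 = 15 + 14*L*O)
B(15, 1)*(259/114) = (15 + 14*1*15)*(259/114) = (15 + 210)*(259*(1/114)) = 225*(259/114) = 19425/38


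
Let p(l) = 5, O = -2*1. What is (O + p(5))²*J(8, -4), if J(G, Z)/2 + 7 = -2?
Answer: -162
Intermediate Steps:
O = -2
J(G, Z) = -18 (J(G, Z) = -14 + 2*(-2) = -14 - 4 = -18)
(O + p(5))²*J(8, -4) = (-2 + 5)²*(-18) = 3²*(-18) = 9*(-18) = -162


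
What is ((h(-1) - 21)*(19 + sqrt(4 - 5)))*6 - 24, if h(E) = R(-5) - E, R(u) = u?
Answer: -2874 - 150*I ≈ -2874.0 - 150.0*I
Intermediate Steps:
h(E) = -5 - E
((h(-1) - 21)*(19 + sqrt(4 - 5)))*6 - 24 = (((-5 - 1*(-1)) - 21)*(19 + sqrt(4 - 5)))*6 - 24 = (((-5 + 1) - 21)*(19 + sqrt(-1)))*6 - 24 = ((-4 - 21)*(19 + I))*6 - 24 = -25*(19 + I)*6 - 24 = (-475 - 25*I)*6 - 24 = (-2850 - 150*I) - 24 = -2874 - 150*I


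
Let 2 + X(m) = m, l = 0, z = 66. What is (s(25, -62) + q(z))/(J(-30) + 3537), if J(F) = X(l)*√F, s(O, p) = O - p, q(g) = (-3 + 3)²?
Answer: 102573/4170163 + 58*I*√30/4170163 ≈ 0.024597 + 7.6179e-5*I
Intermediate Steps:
q(g) = 0 (q(g) = 0² = 0)
X(m) = -2 + m
J(F) = -2*√F (J(F) = (-2 + 0)*√F = -2*√F)
(s(25, -62) + q(z))/(J(-30) + 3537) = ((25 - 1*(-62)) + 0)/(-2*I*√30 + 3537) = ((25 + 62) + 0)/(-2*I*√30 + 3537) = (87 + 0)/(-2*I*√30 + 3537) = 87/(3537 - 2*I*√30)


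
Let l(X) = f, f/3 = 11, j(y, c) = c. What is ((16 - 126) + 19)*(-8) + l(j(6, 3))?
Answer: 761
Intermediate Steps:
f = 33 (f = 3*11 = 33)
l(X) = 33
((16 - 126) + 19)*(-8) + l(j(6, 3)) = ((16 - 126) + 19)*(-8) + 33 = (-110 + 19)*(-8) + 33 = -91*(-8) + 33 = 728 + 33 = 761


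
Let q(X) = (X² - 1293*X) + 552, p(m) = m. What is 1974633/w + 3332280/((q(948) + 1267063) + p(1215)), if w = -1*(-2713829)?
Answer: 1090288822053/255580273733 ≈ 4.2659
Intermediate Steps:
q(X) = 552 + X² - 1293*X
w = 2713829
1974633/w + 3332280/((q(948) + 1267063) + p(1215)) = 1974633/2713829 + 3332280/(((552 + 948² - 1293*948) + 1267063) + 1215) = 1974633*(1/2713829) + 3332280/(((552 + 898704 - 1225764) + 1267063) + 1215) = 1974633/2713829 + 3332280/((-326508 + 1267063) + 1215) = 1974633/2713829 + 3332280/(940555 + 1215) = 1974633/2713829 + 3332280/941770 = 1974633/2713829 + 3332280*(1/941770) = 1974633/2713829 + 333228/94177 = 1090288822053/255580273733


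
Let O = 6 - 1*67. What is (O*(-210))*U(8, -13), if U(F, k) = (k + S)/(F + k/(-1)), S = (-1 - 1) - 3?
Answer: -10980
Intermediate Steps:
O = -61 (O = 6 - 67 = -61)
S = -5 (S = -2 - 3 = -5)
U(F, k) = (-5 + k)/(F - k) (U(F, k) = (k - 5)/(F + k/(-1)) = (-5 + k)/(F + k*(-1)) = (-5 + k)/(F - k))
(O*(-210))*U(8, -13) = (-61*(-210))*((-5 - 13)/(8 - 1*(-13))) = 12810*(-18/(8 + 13)) = 12810*(-18/21) = 12810*((1/21)*(-18)) = 12810*(-6/7) = -10980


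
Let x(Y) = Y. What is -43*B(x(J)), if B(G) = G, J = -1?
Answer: 43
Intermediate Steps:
-43*B(x(J)) = -43*(-1) = 43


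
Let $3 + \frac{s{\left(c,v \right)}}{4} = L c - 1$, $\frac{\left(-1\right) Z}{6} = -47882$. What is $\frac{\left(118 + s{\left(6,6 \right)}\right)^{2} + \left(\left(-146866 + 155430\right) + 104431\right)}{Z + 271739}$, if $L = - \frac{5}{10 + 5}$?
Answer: $\frac{121831}{559031} \approx 0.21793$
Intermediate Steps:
$Z = 287292$ ($Z = \left(-6\right) \left(-47882\right) = 287292$)
$L = - \frac{1}{3}$ ($L = - \frac{5}{15} = \left(-5\right) \frac{1}{15} = - \frac{1}{3} \approx -0.33333$)
$s{\left(c,v \right)} = -16 - \frac{4 c}{3}$ ($s{\left(c,v \right)} = -12 + 4 \left(- \frac{c}{3} - 1\right) = -12 + 4 \left(-1 - \frac{c}{3}\right) = -12 - \left(4 + \frac{4 c}{3}\right) = -16 - \frac{4 c}{3}$)
$\frac{\left(118 + s{\left(6,6 \right)}\right)^{2} + \left(\left(-146866 + 155430\right) + 104431\right)}{Z + 271739} = \frac{\left(118 - 24\right)^{2} + \left(\left(-146866 + 155430\right) + 104431\right)}{287292 + 271739} = \frac{\left(118 - 24\right)^{2} + \left(8564 + 104431\right)}{559031} = \left(\left(118 - 24\right)^{2} + 112995\right) \frac{1}{559031} = \left(94^{2} + 112995\right) \frac{1}{559031} = \left(8836 + 112995\right) \frac{1}{559031} = 121831 \cdot \frac{1}{559031} = \frac{121831}{559031}$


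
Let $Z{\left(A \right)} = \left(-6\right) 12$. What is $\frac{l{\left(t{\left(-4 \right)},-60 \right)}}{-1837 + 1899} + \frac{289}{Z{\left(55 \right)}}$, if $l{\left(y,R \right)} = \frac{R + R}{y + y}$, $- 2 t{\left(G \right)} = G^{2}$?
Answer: $- \frac{8689}{2232} \approx -3.8929$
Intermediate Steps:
$Z{\left(A \right)} = -72$
$t{\left(G \right)} = - \frac{G^{2}}{2}$
$l{\left(y,R \right)} = \frac{R}{y}$ ($l{\left(y,R \right)} = \frac{2 R}{2 y} = 2 R \frac{1}{2 y} = \frac{R}{y}$)
$\frac{l{\left(t{\left(-4 \right)},-60 \right)}}{-1837 + 1899} + \frac{289}{Z{\left(55 \right)}} = \frac{\left(-60\right) \frac{1}{\left(- \frac{1}{2}\right) \left(-4\right)^{2}}}{-1837 + 1899} + \frac{289}{-72} = \frac{\left(-60\right) \frac{1}{\left(- \frac{1}{2}\right) 16}}{62} + 289 \left(- \frac{1}{72}\right) = - \frac{60}{-8} \cdot \frac{1}{62} - \frac{289}{72} = \left(-60\right) \left(- \frac{1}{8}\right) \frac{1}{62} - \frac{289}{72} = \frac{15}{2} \cdot \frac{1}{62} - \frac{289}{72} = \frac{15}{124} - \frac{289}{72} = - \frac{8689}{2232}$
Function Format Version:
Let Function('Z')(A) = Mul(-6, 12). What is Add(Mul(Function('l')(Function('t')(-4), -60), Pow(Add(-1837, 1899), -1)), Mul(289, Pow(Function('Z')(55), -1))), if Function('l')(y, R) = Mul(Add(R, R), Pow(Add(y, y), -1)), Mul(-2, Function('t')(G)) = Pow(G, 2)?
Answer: Rational(-8689, 2232) ≈ -3.8929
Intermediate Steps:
Function('Z')(A) = -72
Function('t')(G) = Mul(Rational(-1, 2), Pow(G, 2))
Function('l')(y, R) = Mul(R, Pow(y, -1)) (Function('l')(y, R) = Mul(Mul(2, R), Pow(Mul(2, y), -1)) = Mul(Mul(2, R), Mul(Rational(1, 2), Pow(y, -1))) = Mul(R, Pow(y, -1)))
Add(Mul(Function('l')(Function('t')(-4), -60), Pow(Add(-1837, 1899), -1)), Mul(289, Pow(Function('Z')(55), -1))) = Add(Mul(Mul(-60, Pow(Mul(Rational(-1, 2), Pow(-4, 2)), -1)), Pow(Add(-1837, 1899), -1)), Mul(289, Pow(-72, -1))) = Add(Mul(Mul(-60, Pow(Mul(Rational(-1, 2), 16), -1)), Pow(62, -1)), Mul(289, Rational(-1, 72))) = Add(Mul(Mul(-60, Pow(-8, -1)), Rational(1, 62)), Rational(-289, 72)) = Add(Mul(Mul(-60, Rational(-1, 8)), Rational(1, 62)), Rational(-289, 72)) = Add(Mul(Rational(15, 2), Rational(1, 62)), Rational(-289, 72)) = Add(Rational(15, 124), Rational(-289, 72)) = Rational(-8689, 2232)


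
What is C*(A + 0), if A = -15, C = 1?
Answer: -15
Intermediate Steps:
C*(A + 0) = 1*(-15 + 0) = 1*(-15) = -15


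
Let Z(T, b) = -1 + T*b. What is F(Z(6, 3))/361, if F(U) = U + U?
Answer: 34/361 ≈ 0.094183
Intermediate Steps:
F(U) = 2*U
F(Z(6, 3))/361 = (2*(-1 + 6*3))/361 = (2*(-1 + 18))*(1/361) = (2*17)*(1/361) = 34*(1/361) = 34/361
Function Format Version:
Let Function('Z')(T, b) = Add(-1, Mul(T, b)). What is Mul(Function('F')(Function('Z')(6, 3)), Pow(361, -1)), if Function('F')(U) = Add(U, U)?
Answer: Rational(34, 361) ≈ 0.094183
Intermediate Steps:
Function('F')(U) = Mul(2, U)
Mul(Function('F')(Function('Z')(6, 3)), Pow(361, -1)) = Mul(Mul(2, Add(-1, Mul(6, 3))), Pow(361, -1)) = Mul(Mul(2, Add(-1, 18)), Rational(1, 361)) = Mul(Mul(2, 17), Rational(1, 361)) = Mul(34, Rational(1, 361)) = Rational(34, 361)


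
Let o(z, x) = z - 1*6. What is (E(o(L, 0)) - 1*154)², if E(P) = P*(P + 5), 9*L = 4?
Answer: 149426176/6561 ≈ 22775.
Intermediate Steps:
L = 4/9 (L = (⅑)*4 = 4/9 ≈ 0.44444)
o(z, x) = -6 + z (o(z, x) = z - 6 = -6 + z)
E(P) = P*(5 + P)
(E(o(L, 0)) - 1*154)² = ((-6 + 4/9)*(5 + (-6 + 4/9)) - 1*154)² = (-50*(5 - 50/9)/9 - 154)² = (-50/9*(-5/9) - 154)² = (250/81 - 154)² = (-12224/81)² = 149426176/6561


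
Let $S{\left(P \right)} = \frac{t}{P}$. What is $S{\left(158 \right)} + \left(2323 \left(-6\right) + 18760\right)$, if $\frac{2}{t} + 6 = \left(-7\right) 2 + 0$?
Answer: $\frac{7618759}{1580} \approx 4822.0$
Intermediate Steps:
$t = - \frac{1}{10}$ ($t = \frac{2}{-6 + \left(\left(-7\right) 2 + 0\right)} = \frac{2}{-6 + \left(-14 + 0\right)} = \frac{2}{-6 - 14} = \frac{2}{-20} = 2 \left(- \frac{1}{20}\right) = - \frac{1}{10} \approx -0.1$)
$S{\left(P \right)} = - \frac{1}{10 P}$
$S{\left(158 \right)} + \left(2323 \left(-6\right) + 18760\right) = - \frac{1}{10 \cdot 158} + \left(2323 \left(-6\right) + 18760\right) = \left(- \frac{1}{10}\right) \frac{1}{158} + \left(-13938 + 18760\right) = - \frac{1}{1580} + 4822 = \frac{7618759}{1580}$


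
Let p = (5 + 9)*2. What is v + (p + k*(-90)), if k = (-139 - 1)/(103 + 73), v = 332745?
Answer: 7322581/22 ≈ 3.3284e+5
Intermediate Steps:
p = 28 (p = 14*2 = 28)
k = -35/44 (k = -140/176 = -140*1/176 = -35/44 ≈ -0.79545)
v + (p + k*(-90)) = 332745 + (28 - 35/44*(-90)) = 332745 + (28 + 1575/22) = 332745 + 2191/22 = 7322581/22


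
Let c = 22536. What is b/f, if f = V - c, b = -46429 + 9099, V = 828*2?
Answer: 3733/2088 ≈ 1.7878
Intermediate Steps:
V = 1656
b = -37330
f = -20880 (f = 1656 - 1*22536 = 1656 - 22536 = -20880)
b/f = -37330/(-20880) = -37330*(-1/20880) = 3733/2088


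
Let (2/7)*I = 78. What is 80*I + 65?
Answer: 21905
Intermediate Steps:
I = 273 (I = (7/2)*78 = 273)
80*I + 65 = 80*273 + 65 = 21840 + 65 = 21905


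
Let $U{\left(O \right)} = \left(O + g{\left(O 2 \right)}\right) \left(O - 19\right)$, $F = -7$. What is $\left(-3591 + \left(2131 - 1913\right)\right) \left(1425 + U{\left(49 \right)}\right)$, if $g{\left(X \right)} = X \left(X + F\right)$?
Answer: $-912177255$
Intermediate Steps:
$g{\left(X \right)} = X \left(-7 + X\right)$ ($g{\left(X \right)} = X \left(X - 7\right) = X \left(-7 + X\right)$)
$U{\left(O \right)} = \left(-19 + O\right) \left(O + 2 O \left(-7 + 2 O\right)\right)$ ($U{\left(O \right)} = \left(O + O 2 \left(-7 + O 2\right)\right) \left(O - 19\right) = \left(O + 2 O \left(-7 + 2 O\right)\right) \left(-19 + O\right) = \left(-19 + O\right) \left(O + 2 O \left(-7 + 2 O\right)\right)$)
$\left(-3591 + \left(2131 - 1913\right)\right) \left(1425 + U{\left(49 \right)}\right) = \left(-3591 + \left(2131 - 1913\right)\right) \left(1425 + 49 \left(247 - 4361 + 4 \cdot 49^{2}\right)\right) = \left(-3591 + \left(2131 - 1913\right)\right) \left(1425 + 49 \left(247 - 4361 + 4 \cdot 2401\right)\right) = \left(-3591 + 218\right) \left(1425 + 49 \left(247 - 4361 + 9604\right)\right) = - 3373 \left(1425 + 49 \cdot 5490\right) = - 3373 \left(1425 + 269010\right) = \left(-3373\right) 270435 = -912177255$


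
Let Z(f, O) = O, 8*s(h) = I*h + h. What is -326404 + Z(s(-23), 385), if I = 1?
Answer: -326019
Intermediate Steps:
s(h) = h/4 (s(h) = (1*h + h)/8 = (h + h)/8 = (2*h)/8 = h/4)
-326404 + Z(s(-23), 385) = -326404 + 385 = -326019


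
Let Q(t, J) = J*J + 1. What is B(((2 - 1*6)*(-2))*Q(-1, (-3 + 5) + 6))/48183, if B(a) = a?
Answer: 520/48183 ≈ 0.010792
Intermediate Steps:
Q(t, J) = 1 + J² (Q(t, J) = J² + 1 = 1 + J²)
B(((2 - 1*6)*(-2))*Q(-1, (-3 + 5) + 6))/48183 = (((2 - 1*6)*(-2))*(1 + ((-3 + 5) + 6)²))/48183 = (((2 - 6)*(-2))*(1 + (2 + 6)²))*(1/48183) = ((-4*(-2))*(1 + 8²))*(1/48183) = (8*(1 + 64))*(1/48183) = (8*65)*(1/48183) = 520*(1/48183) = 520/48183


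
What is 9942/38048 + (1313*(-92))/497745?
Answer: 176267291/9469100880 ≈ 0.018615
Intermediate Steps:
9942/38048 + (1313*(-92))/497745 = 9942*(1/38048) - 120796*1/497745 = 4971/19024 - 120796/497745 = 176267291/9469100880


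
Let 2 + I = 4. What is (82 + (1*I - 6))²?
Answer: 6084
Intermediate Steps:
I = 2 (I = -2 + 4 = 2)
(82 + (1*I - 6))² = (82 + (1*2 - 6))² = (82 + (2 - 6))² = (82 - 4)² = 78² = 6084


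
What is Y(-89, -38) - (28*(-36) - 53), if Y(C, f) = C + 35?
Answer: 1007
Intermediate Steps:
Y(C, f) = 35 + C
Y(-89, -38) - (28*(-36) - 53) = (35 - 89) - (28*(-36) - 53) = -54 - (-1008 - 53) = -54 - 1*(-1061) = -54 + 1061 = 1007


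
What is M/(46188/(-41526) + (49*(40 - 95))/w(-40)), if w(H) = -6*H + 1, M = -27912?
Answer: 15518709144/6835771 ≈ 2270.2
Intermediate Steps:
w(H) = 1 - 6*H
M/(46188/(-41526) + (49*(40 - 95))/w(-40)) = -27912/(46188/(-41526) + (49*(40 - 95))/(1 - 6*(-40))) = -27912/(46188*(-1/41526) + (49*(-55))/(1 + 240)) = -27912/(-2566/2307 - 2695/241) = -27912/(-6835771/555987) = -27912*(-555987/6835771) = 15518709144/6835771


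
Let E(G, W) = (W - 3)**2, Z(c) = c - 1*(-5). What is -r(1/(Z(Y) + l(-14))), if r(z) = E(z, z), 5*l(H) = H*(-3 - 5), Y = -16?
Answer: -27556/3249 ≈ -8.4814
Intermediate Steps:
Z(c) = 5 + c (Z(c) = c + 5 = 5 + c)
E(G, W) = (-3 + W)**2
l(H) = -8*H/5 (l(H) = (H*(-3 - 5))/5 = (H*(-8))/5 = (-8*H)/5 = -8*H/5)
r(z) = (-3 + z)**2
-r(1/(Z(Y) + l(-14))) = -(-3 + 1/((5 - 16) - 8/5*(-14)))**2 = -(-3 + 1/(-11 + 112/5))**2 = -(-3 + 1/(57/5))**2 = -(-3 + 5/57)**2 = -(-166/57)**2 = -1*27556/3249 = -27556/3249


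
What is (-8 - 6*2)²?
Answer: 400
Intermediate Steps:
(-8 - 6*2)² = (-8 - 12)² = (-20)² = 400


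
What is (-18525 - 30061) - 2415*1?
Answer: -51001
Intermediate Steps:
(-18525 - 30061) - 2415*1 = -48586 - 2415 = -51001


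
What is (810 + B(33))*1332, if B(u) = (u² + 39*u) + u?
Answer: 4287708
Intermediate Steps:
B(u) = u² + 40*u
(810 + B(33))*1332 = (810 + 33*(40 + 33))*1332 = (810 + 33*73)*1332 = (810 + 2409)*1332 = 3219*1332 = 4287708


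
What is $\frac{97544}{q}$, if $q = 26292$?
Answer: $\frac{24386}{6573} \approx 3.71$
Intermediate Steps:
$\frac{97544}{q} = \frac{97544}{26292} = 97544 \cdot \frac{1}{26292} = \frac{24386}{6573}$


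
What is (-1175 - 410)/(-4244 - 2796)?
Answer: 317/1408 ≈ 0.22514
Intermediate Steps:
(-1175 - 410)/(-4244 - 2796) = -1585/(-7040) = -1585*(-1/7040) = 317/1408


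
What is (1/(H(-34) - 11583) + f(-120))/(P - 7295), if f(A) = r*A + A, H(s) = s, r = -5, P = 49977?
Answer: 5576159/495836794 ≈ 0.011246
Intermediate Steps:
f(A) = -4*A (f(A) = -5*A + A = -4*A)
(1/(H(-34) - 11583) + f(-120))/(P - 7295) = (1/(-34 - 11583) - 4*(-120))/(49977 - 7295) = (1/(-11617) + 480)/42682 = (-1/11617 + 480)*(1/42682) = (5576159/11617)*(1/42682) = 5576159/495836794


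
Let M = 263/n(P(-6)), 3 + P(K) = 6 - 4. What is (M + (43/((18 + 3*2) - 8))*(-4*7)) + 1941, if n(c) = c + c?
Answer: 6937/4 ≈ 1734.3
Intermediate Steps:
P(K) = -1 (P(K) = -3 + (6 - 4) = -3 + 2 = -1)
n(c) = 2*c
M = -263/2 (M = 263/((2*(-1))) = 263/(-2) = 263*(-1/2) = -263/2 ≈ -131.50)
(M + (43/((18 + 3*2) - 8))*(-4*7)) + 1941 = (-263/2 + (43/((18 + 3*2) - 8))*(-4*7)) + 1941 = (-263/2 + (43/((18 + 6) - 8))*(-28)) + 1941 = (-263/2 + (43/(24 - 8))*(-28)) + 1941 = (-263/2 + (43/16)*(-28)) + 1941 = (-263/2 - 301/4) + 1941 = -827/4 + 1941 = 6937/4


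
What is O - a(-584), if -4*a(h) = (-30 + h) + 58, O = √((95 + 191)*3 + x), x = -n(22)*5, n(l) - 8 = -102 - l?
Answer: -139 + √1438 ≈ -101.08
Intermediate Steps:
n(l) = -94 - l (n(l) = 8 + (-102 - l) = -94 - l)
x = 580 (x = -(-94 - 1*22)*5 = -(-94 - 22)*5 = -(-116)*5 = -1*(-580) = 580)
O = √1438 (O = √((95 + 191)*3 + 580) = √(286*3 + 580) = √(858 + 580) = √1438 ≈ 37.921)
a(h) = -7 - h/4 (a(h) = -((-30 + h) + 58)/4 = -(28 + h)/4 = -7 - h/4)
O - a(-584) = √1438 - (-7 - ¼*(-584)) = √1438 - (-7 + 146) = √1438 - 1*139 = √1438 - 139 = -139 + √1438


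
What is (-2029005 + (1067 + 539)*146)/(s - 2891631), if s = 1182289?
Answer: 1794529/1709342 ≈ 1.0498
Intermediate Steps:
(-2029005 + (1067 + 539)*146)/(s - 2891631) = (-2029005 + (1067 + 539)*146)/(1182289 - 2891631) = (-2029005 + 1606*146)/(-1709342) = (-2029005 + 234476)*(-1/1709342) = -1794529*(-1/1709342) = 1794529/1709342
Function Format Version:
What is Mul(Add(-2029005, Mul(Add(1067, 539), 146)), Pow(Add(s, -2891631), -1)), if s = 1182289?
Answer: Rational(1794529, 1709342) ≈ 1.0498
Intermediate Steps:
Mul(Add(-2029005, Mul(Add(1067, 539), 146)), Pow(Add(s, -2891631), -1)) = Mul(Add(-2029005, Mul(Add(1067, 539), 146)), Pow(Add(1182289, -2891631), -1)) = Mul(Add(-2029005, Mul(1606, 146)), Pow(-1709342, -1)) = Mul(Add(-2029005, 234476), Rational(-1, 1709342)) = Mul(-1794529, Rational(-1, 1709342)) = Rational(1794529, 1709342)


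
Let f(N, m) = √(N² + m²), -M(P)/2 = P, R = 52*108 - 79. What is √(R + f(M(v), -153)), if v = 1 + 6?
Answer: √(5537 + √23605) ≈ 75.436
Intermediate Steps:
R = 5537 (R = 5616 - 79 = 5537)
v = 7
M(P) = -2*P
√(R + f(M(v), -153)) = √(5537 + √((-2*7)² + (-153)²)) = √(5537 + √((-14)² + 23409)) = √(5537 + √(196 + 23409)) = √(5537 + √23605)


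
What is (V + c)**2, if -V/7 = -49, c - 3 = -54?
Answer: 85264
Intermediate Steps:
c = -51 (c = 3 - 54 = -51)
V = 343 (V = -7*(-49) = 343)
(V + c)**2 = (343 - 51)**2 = 292**2 = 85264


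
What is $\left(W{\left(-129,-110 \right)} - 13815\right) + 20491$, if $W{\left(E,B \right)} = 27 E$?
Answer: $3193$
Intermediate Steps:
$\left(W{\left(-129,-110 \right)} - 13815\right) + 20491 = \left(27 \left(-129\right) - 13815\right) + 20491 = \left(-3483 - 13815\right) + 20491 = -17298 + 20491 = 3193$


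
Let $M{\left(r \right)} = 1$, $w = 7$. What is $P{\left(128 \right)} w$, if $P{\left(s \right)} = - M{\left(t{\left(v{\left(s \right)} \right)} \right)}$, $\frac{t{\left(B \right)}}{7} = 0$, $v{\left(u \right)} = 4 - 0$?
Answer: $-7$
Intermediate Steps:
$v{\left(u \right)} = 4$ ($v{\left(u \right)} = 4 + 0 = 4$)
$t{\left(B \right)} = 0$ ($t{\left(B \right)} = 7 \cdot 0 = 0$)
$P{\left(s \right)} = -1$ ($P{\left(s \right)} = \left(-1\right) 1 = -1$)
$P{\left(128 \right)} w = \left(-1\right) 7 = -7$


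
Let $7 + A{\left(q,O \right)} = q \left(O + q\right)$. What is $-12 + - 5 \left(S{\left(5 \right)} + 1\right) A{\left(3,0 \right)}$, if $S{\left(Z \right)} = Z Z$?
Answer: $-272$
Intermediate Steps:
$S{\left(Z \right)} = Z^{2}$
$A{\left(q,O \right)} = -7 + q \left(O + q\right)$
$-12 + - 5 \left(S{\left(5 \right)} + 1\right) A{\left(3,0 \right)} = -12 + - 5 \left(5^{2} + 1\right) \left(-7 + 3^{2} + 0 \cdot 3\right) = -12 + - 5 \left(25 + 1\right) \left(-7 + 9 + 0\right) = -12 + \left(-5\right) 26 \cdot 2 = -12 - 260 = -272$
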